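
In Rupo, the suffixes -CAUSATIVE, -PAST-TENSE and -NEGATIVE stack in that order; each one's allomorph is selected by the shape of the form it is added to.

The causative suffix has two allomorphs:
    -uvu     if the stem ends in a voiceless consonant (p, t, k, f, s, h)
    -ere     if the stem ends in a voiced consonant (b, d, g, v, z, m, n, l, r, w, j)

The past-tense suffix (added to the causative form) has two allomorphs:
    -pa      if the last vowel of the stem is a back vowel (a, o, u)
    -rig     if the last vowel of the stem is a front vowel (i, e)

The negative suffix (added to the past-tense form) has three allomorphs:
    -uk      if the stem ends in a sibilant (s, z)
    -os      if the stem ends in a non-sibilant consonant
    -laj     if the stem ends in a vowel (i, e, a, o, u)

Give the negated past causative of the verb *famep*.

The final consonant of *famep* is /p/, which is voiceless, so the causative suffix is -uvu, giving *famepuvu*.
The causative form *famepuvu*: last vowel = /u/, a back vowel → -pa → *famepuvupa*.
The past-tense form *famepuvupa*: final sound = /a/, a vowel → -laj → *famepuvupalaj*.

famepuvupalaj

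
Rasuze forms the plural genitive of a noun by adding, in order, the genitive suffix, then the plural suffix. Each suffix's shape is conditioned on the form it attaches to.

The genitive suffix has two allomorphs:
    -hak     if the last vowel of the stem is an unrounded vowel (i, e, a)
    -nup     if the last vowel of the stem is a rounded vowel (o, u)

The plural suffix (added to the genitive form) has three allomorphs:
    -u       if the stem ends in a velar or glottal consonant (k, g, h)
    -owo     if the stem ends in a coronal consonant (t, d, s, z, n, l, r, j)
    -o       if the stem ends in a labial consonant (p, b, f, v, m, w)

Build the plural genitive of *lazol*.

*lazol* — last vowel /o/ (a rounded vowel) → -nup → *lazolnup*.
The final consonant of the genitive form *lazolnup* is /p/, which is labial, so the plural suffix is -o, giving *lazolnupo*.

lazolnupo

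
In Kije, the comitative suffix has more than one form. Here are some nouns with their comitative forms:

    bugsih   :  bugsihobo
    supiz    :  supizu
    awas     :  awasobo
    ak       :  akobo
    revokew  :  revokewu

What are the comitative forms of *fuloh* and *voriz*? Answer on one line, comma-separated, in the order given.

fulohobo, vorizu

The alternation tracks the final consonant of the stem — -obo when the stem ends in a voiceless consonant (*bugsih*, *awas*, *ak*); -u when the stem ends in a voiced consonant (*supiz*, *revokew*).
The final consonant of *fuloh* is /h/, which is voiceless, so the suffix is -obo, giving *fulohobo*.
Since the final consonant of *voriz* is /z/ (voiced), it takes -u, giving *vorizu*.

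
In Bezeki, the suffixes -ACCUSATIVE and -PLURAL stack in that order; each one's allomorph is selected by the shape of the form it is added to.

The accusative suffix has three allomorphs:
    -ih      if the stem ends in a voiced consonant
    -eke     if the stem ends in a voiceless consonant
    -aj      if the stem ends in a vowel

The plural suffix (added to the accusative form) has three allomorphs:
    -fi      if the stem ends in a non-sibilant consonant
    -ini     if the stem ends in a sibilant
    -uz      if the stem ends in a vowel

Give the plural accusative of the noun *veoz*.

veozihfi

*veoz*: final sound = /z/, a voiced consonant → -ih → *veozih*.
Since the final sound of the accusative form *veozih* is /h/ (a non-sibilant consonant), it takes -fi, giving *veozihfi*.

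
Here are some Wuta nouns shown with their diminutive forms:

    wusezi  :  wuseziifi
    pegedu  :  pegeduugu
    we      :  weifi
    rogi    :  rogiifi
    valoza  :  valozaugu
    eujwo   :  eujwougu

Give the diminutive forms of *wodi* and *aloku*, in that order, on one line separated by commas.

The alternation tracks the last vowel of the stem — -ifi when the last vowel of the stem is a front vowel (*wusezi*, *we*, *rogi*); -ugu when the last vowel of the stem is a back vowel (*pegedu*, *valoza*, *eujwo*).
*wodi* — last vowel /i/ (a front vowel) → -ifi → *wodiifi*.
*aloku* — last vowel /u/ (a back vowel) → -ugu → *alokuugu*.

wodiifi, alokuugu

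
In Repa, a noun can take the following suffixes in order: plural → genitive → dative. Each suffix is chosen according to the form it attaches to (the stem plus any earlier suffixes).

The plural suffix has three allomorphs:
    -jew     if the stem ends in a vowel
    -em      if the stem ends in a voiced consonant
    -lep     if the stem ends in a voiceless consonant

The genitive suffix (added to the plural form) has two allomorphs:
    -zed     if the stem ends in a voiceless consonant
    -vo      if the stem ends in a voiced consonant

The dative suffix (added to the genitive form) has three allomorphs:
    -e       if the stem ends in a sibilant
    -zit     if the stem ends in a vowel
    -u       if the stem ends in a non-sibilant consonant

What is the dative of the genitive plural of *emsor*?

emsoremvozit

The final sound of *emsor* is /r/, which is a voiced consonant, so the plural suffix is -em, giving *emsorem*.
The final consonant of the plural form *emsorem* is /m/, which is voiced, so the genitive suffix is -vo, giving *emsoremvo*.
The genitive form *emsoremvo* — final sound /o/ (a vowel) → -zit → *emsoremvozit*.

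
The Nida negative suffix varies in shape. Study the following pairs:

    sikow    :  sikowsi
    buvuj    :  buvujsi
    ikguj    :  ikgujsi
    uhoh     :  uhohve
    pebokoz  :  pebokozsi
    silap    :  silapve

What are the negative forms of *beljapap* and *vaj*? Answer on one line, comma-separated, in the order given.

beljapapve, vajsi

Looking at the final consonant of each stem: -ve when the stem ends in a voiceless consonant (*uhoh*, *silap*); -si when the stem ends in a voiced consonant (*sikow*, *buvuj*, *ikguj*, *pebokoz*).
*beljapap*: final consonant = /p/, voiceless → -ve → *beljapapve*.
Since the final consonant of *vaj* is /j/ (voiced), it takes -si, giving *vajsi*.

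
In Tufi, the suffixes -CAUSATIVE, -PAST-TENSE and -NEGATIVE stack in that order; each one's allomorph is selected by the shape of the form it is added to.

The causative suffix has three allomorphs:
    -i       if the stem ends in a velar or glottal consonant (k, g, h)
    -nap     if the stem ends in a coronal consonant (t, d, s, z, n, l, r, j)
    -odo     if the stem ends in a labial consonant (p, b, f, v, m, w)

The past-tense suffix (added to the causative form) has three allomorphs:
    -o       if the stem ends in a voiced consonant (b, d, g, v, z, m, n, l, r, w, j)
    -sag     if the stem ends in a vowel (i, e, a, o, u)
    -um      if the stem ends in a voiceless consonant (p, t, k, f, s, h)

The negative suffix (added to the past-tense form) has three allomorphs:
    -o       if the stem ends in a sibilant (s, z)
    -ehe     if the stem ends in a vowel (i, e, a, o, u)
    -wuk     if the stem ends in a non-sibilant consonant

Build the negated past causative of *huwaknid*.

huwaknidnapumwuk

*huwaknid* — final consonant /d/ (coronal) → -nap → *huwaknidnap*.
The causative form *huwaknidnap*: final sound = /p/, a voiceless consonant → -um → *huwaknidnapum*.
Since the final sound of the past-tense form *huwaknidnapum* is /m/ (a non-sibilant consonant), it takes -wuk, giving *huwaknidnapumwuk*.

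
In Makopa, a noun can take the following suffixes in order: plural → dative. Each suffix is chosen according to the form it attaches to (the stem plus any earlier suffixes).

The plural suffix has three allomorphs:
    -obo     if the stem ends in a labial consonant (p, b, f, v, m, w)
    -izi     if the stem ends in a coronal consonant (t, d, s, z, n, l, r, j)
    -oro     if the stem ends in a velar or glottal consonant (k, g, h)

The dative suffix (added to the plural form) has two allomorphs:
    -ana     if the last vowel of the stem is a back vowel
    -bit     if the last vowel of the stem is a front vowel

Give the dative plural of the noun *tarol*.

tarolizibit

Since the final consonant of *tarol* is /l/ (coronal), it takes -izi, giving *tarolizi*.
The plural form *tarolizi*: last vowel = /i/, a front vowel → -bit → *tarolizibit*.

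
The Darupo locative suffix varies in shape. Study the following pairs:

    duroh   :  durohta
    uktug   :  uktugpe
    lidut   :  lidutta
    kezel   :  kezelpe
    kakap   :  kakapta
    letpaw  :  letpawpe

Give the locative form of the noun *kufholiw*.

kufholiwpe

The alternation tracks the final consonant of the stem — -ta when the stem ends in a voiceless consonant (*duroh*, *lidut*, *kakap*); -pe when the stem ends in a voiced consonant (*uktug*, *kezel*, *letpaw*).
Since the final consonant of *kufholiw* is /w/ (voiced), it takes -pe, giving *kufholiwpe*.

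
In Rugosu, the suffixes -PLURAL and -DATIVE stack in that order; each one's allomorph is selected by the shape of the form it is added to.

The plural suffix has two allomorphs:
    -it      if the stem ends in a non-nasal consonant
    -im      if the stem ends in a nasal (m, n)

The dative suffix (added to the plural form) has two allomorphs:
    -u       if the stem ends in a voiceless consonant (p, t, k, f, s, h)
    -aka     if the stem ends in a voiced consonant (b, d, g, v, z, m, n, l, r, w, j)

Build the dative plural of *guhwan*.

The final consonant of *guhwan* is /n/, which is a nasal, so the plural suffix is -im, giving *guhwanim*.
The plural form *guhwanim* — final consonant /m/ (voiced) → -aka → *guhwanimaka*.

guhwanimaka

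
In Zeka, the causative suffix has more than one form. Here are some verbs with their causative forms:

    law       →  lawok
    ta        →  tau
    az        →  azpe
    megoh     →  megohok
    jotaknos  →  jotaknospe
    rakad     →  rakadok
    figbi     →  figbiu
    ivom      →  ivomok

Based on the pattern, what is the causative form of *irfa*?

The alternation tracks the final sound of the stem — -pe when the stem ends in a sibilant (*az*, *jotaknos*); -ok when the stem ends in a non-sibilant consonant (*law*, *megoh*, *rakad*, *ivom*); -u when the stem ends in a vowel (*ta*, *figbi*).
The final sound of *irfa* is /a/, which is a vowel, so the suffix is -u, giving *irfau*.

irfau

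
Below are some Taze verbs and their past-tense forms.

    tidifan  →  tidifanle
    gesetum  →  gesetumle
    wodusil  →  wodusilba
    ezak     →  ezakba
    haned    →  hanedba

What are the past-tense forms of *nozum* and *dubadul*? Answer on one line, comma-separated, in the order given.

Looking at the final consonant of each stem: -le when the stem ends in a nasal (*tidifan*, *gesetum*); -ba when the stem ends in a non-nasal consonant (*wodusil*, *ezak*, *haned*).
*nozum*: final consonant = /m/, a nasal → -le → *nozumle*.
Since the final consonant of *dubadul* is /l/ (non-nasal), it takes -ba, giving *dubadulba*.

nozumle, dubadulba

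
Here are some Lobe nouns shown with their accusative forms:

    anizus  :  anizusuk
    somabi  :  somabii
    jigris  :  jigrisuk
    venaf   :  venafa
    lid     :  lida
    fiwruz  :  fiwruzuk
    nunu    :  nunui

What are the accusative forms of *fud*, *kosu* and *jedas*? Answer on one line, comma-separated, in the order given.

The alternation tracks the final sound of the stem — -uk when the stem ends in a sibilant (*anizus*, *jigris*, *fiwruz*); -a when the stem ends in a non-sibilant consonant (*venaf*, *lid*); -i when the stem ends in a vowel (*somabi*, *nunu*).
Since the final sound of *fud* is /d/ (a non-sibilant consonant), it takes -a, giving *fuda*.
*kosu*: final sound = /u/, a vowel → -i → *kosui*.
*jedas*: final sound = /s/, a sibilant → -uk → *jedasuk*.

fuda, kosui, jedasuk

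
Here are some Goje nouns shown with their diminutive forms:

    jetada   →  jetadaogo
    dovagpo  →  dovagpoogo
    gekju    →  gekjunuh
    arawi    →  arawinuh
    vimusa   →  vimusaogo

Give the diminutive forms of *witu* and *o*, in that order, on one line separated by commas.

The suffix is conditioned by the last vowel: -nuh when the last vowel of the stem is a high vowel (*gekju*, *arawi*); -ogo when the last vowel of the stem is a non-high vowel (*jetada*, *dovagpo*, *vimusa*).
Since the last vowel of *witu* is /u/ (a high vowel), it takes -nuh, giving *witunuh*.
*o*: last vowel = /o/, a non-high vowel → -ogo → *oogo*.

witunuh, oogo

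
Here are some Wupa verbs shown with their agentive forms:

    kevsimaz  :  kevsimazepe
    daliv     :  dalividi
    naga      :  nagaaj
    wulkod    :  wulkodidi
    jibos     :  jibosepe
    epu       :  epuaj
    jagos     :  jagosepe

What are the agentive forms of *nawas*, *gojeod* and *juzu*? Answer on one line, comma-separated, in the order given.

nawasepe, gojeodidi, juzuaj

The alternation tracks the final sound of the stem — -epe when the stem ends in a sibilant (*kevsimaz*, *jibos*, *jagos*); -idi when the stem ends in a non-sibilant consonant (*daliv*, *wulkod*); -aj when the stem ends in a vowel (*naga*, *epu*).
*nawas*: final sound = /s/, a sibilant → -epe → *nawasepe*.
*gojeod*: final sound = /d/, a non-sibilant consonant → -idi → *gojeodidi*.
The final sound of *juzu* is /u/, which is a vowel, so the suffix is -aj, giving *juzuaj*.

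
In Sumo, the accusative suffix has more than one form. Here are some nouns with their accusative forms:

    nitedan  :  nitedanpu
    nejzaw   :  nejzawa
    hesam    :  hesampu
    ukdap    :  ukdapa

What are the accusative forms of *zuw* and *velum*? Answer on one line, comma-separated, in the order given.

zuwa, velumpu

The alternation tracks the final consonant of the stem — -pu when the stem ends in a nasal (*nitedan*, *hesam*); -a when the stem ends in a non-nasal consonant (*nejzaw*, *ukdap*).
Since the final consonant of *zuw* is /w/ (non-nasal), it takes -a, giving *zuwa*.
*velum* — final consonant /m/ (a nasal) → -pu → *velumpu*.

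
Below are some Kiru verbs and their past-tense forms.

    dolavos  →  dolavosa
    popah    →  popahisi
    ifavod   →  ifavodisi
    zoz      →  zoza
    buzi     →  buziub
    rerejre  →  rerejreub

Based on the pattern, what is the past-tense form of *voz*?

The alternation tracks the final sound of the stem — -a when the stem ends in a sibilant (*dolavos*, *zoz*); -isi when the stem ends in a non-sibilant consonant (*popah*, *ifavod*); -ub when the stem ends in a vowel (*buzi*, *rerejre*).
The final sound of *voz* is /z/, which is a sibilant, so the suffix is -a, giving *voza*.

voza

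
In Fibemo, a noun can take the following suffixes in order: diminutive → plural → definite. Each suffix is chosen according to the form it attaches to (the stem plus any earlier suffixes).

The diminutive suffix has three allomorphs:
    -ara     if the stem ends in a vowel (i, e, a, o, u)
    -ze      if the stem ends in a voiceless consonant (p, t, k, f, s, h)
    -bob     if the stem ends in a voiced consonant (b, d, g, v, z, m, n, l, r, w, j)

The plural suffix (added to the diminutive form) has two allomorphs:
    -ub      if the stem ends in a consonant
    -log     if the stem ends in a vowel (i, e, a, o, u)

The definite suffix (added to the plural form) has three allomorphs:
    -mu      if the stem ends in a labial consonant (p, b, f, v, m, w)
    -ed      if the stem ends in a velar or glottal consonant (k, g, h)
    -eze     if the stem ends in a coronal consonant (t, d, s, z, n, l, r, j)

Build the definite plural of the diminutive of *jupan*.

Since the final sound of *jupan* is /n/ (a voiced consonant), it takes -bob, giving *jupanbob*.
Since the final sound of the diminutive form *jupanbob* is /b/ (a consonant), it takes -ub, giving *jupanbobub*.
Since the final consonant of the plural form *jupanbobub* is /b/ (labial), it takes -mu, giving *jupanbobubmu*.

jupanbobubmu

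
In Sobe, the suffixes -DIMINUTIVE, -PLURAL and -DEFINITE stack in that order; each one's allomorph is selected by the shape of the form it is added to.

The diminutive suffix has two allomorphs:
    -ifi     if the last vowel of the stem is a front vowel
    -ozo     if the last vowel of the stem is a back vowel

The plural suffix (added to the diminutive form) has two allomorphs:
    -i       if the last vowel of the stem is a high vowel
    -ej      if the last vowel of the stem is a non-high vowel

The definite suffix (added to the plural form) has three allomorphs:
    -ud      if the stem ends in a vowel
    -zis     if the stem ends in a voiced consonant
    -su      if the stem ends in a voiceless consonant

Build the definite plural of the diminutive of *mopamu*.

*mopamu*: last vowel = /u/, a back vowel → -ozo → *mopamuozo*.
Since the last vowel of the diminutive form *mopamuozo* is /o/ (a non-high vowel), it takes -ej, giving *mopamuozoej*.
The plural form *mopamuozoej*: final sound = /j/, a voiced consonant → -zis → *mopamuozoejzis*.

mopamuozoejzis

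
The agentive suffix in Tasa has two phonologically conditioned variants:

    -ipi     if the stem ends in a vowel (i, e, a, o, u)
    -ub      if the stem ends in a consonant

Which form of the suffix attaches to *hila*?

Since the final sound of *hila* is /a/ (a vowel), it takes -ipi.

-ipi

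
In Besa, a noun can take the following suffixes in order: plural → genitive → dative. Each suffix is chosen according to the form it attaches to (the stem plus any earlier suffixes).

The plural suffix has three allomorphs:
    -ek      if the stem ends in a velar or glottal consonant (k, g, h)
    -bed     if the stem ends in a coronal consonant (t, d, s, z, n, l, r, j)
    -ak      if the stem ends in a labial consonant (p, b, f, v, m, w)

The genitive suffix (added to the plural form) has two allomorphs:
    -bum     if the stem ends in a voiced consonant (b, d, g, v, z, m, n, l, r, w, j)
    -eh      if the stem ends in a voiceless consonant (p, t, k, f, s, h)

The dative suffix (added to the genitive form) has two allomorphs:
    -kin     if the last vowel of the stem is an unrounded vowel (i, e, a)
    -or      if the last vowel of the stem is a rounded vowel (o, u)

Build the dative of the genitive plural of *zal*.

zalbedbumor

*zal* — final consonant /l/ (coronal) → -bed → *zalbed*.
Since the final consonant of the plural form *zalbed* is /d/ (voiced), it takes -bum, giving *zalbedbum*.
The genitive form *zalbedbum* — last vowel /u/ (a rounded vowel) → -or → *zalbedbumor*.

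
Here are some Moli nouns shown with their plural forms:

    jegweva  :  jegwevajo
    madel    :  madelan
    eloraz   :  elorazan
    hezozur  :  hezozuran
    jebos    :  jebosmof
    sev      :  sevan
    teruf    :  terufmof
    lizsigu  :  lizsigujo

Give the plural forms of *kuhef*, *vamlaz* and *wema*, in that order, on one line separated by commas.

kuhefmof, vamlazan, wemajo

The suffix is conditioned by the final sound: -mof when the stem ends in a voiceless consonant (*jebos*, *teruf*); -an when the stem ends in a voiced consonant (*madel*, *eloraz*, *hezozur*, *sev*); -jo when the stem ends in a vowel (*jegweva*, *lizsigu*).
Since the final sound of *kuhef* is /f/ (a voiceless consonant), it takes -mof, giving *kuhefmof*.
The final sound of *vamlaz* is /z/, which is a voiced consonant, so the suffix is -an, giving *vamlazan*.
Since the final sound of *wema* is /a/ (a vowel), it takes -jo, giving *wemajo*.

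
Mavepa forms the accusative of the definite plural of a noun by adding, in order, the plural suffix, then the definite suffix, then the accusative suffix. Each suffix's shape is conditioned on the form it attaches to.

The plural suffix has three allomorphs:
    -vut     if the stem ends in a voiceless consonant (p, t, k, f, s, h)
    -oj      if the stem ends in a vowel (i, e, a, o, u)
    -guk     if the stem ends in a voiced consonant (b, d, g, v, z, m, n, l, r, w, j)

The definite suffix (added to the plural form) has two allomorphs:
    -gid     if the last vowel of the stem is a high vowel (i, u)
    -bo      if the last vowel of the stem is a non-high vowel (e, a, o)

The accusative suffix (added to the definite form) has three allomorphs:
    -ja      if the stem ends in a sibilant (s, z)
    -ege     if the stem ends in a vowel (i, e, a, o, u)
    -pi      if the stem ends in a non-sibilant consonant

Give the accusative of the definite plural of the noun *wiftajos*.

*wiftajos* — final sound /s/ (a voiceless consonant) → -vut → *wiftajosvut*.
The plural form *wiftajosvut*: last vowel = /u/, a high vowel → -gid → *wiftajosvutgid*.
The definite form *wiftajosvutgid* — final sound /d/ (a non-sibilant consonant) → -pi → *wiftajosvutgidpi*.

wiftajosvutgidpi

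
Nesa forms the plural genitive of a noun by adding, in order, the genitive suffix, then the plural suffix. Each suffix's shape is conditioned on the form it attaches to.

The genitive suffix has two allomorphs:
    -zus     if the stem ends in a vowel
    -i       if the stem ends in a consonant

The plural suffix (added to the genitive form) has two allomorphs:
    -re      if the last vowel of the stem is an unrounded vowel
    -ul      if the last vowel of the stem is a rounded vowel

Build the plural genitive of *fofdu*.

*fofdu* — final sound /u/ (a vowel) → -zus → *fofduzus*.
Since the last vowel of the genitive form *fofduzus* is /u/ (a rounded vowel), it takes -ul, giving *fofduzusul*.

fofduzusul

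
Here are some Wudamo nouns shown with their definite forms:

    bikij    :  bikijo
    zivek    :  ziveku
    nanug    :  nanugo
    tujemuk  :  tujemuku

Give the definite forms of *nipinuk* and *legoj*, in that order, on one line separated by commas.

The alternation tracks the final consonant of the stem — -u when the stem ends in a voiceless consonant (*zivek*, *tujemuk*); -o when the stem ends in a voiced consonant (*bikij*, *nanug*).
The final consonant of *nipinuk* is /k/, which is voiceless, so the suffix is -u, giving *nipinuku*.
The final consonant of *legoj* is /j/, which is voiced, so the suffix is -o, giving *legojo*.

nipinuku, legojo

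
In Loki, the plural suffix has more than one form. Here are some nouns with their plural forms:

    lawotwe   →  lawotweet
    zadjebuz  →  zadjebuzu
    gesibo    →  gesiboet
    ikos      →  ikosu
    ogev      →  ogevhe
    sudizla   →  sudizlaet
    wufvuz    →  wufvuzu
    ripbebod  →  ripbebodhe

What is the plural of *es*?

esu

The suffix is conditioned by the final sound: -u when the stem ends in a sibilant (*zadjebuz*, *ikos*, *wufvuz*); -he when the stem ends in a non-sibilant consonant (*ogev*, *ripbebod*); -et when the stem ends in a vowel (*lawotwe*, *gesibo*, *sudizla*).
Since the final sound of *es* is /s/ (a sibilant), it takes -u, giving *esu*.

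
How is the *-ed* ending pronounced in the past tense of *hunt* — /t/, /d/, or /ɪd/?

The stem *hunt* ends in /t/ or /d/.
The -ed suffix is realized as /ɪd/ after /t, d/; as /t/ after other voiceless consonants; and as /d/ after other voiced sounds.
So -ed on *hunt* is pronounced /ɪd/.

/ɪd/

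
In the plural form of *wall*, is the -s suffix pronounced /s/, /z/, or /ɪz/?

/z/

The stem *wall* ends in a voiced non-sibilant sound.
The plural suffix surfaces as /ɪz/ after sibilants, /s/ after other voiceless consonants, and /z/ after other voiced sounds.
So the plural -s on *wall* is pronounced /z/.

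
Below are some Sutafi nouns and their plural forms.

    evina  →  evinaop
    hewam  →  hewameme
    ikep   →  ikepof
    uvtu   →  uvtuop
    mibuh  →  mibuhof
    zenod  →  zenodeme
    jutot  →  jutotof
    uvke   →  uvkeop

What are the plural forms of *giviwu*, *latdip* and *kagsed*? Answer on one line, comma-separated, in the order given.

The suffix is conditioned by the final sound: -of when the stem ends in a voiceless consonant (*ikep*, *mibuh*, *jutot*); -eme when the stem ends in a voiced consonant (*hewam*, *zenod*); -op when the stem ends in a vowel (*evina*, *uvtu*, *uvke*).
The final sound of *giviwu* is /u/, which is a vowel, so the suffix is -op, giving *giviwuop*.
The final sound of *latdip* is /p/, which is a voiceless consonant, so the suffix is -of, giving *latdipof*.
*kagsed*: final sound = /d/, a voiced consonant → -eme → *kagsedeme*.

giviwuop, latdipof, kagsedeme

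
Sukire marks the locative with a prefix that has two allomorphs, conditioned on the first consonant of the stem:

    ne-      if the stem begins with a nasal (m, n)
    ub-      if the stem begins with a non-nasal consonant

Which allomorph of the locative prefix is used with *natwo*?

ne-

*natwo*: first consonant = /n/, a nasal → ne-.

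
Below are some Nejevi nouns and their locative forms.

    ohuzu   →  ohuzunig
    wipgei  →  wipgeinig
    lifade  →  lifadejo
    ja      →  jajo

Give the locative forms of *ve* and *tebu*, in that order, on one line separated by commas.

The suffix is conditioned by the last vowel: -nig when the last vowel of the stem is a high vowel (*ohuzu*, *wipgei*); -jo when the last vowel of the stem is a non-high vowel (*lifade*, *ja*).
*ve* — last vowel /e/ (a non-high vowel) → -jo → *vejo*.
Since the last vowel of *tebu* is /u/ (a high vowel), it takes -nig, giving *tebunig*.

vejo, tebunig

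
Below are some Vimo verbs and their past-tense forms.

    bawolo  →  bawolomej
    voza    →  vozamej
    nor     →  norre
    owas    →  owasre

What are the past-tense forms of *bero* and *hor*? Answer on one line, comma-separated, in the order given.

beromej, horre

Looking at the final sound of each stem: -re when the stem ends in a consonant (*nor*, *owas*); -mej when the stem ends in a vowel (*bawolo*, *voza*).
*bero*: final sound = /o/, a vowel → -mej → *beromej*.
Since the final sound of *hor* is /r/ (a consonant), it takes -re, giving *horre*.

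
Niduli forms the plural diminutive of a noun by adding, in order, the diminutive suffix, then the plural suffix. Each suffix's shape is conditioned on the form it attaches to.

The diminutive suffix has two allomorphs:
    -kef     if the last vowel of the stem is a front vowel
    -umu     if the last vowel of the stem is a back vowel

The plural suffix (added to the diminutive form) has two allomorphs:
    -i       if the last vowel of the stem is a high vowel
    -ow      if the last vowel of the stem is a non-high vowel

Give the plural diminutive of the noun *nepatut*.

*nepatut*: last vowel = /u/, a back vowel → -umu → *nepatutumu*.
The diminutive form *nepatutumu*: last vowel = /u/, a high vowel → -i → *nepatutumui*.

nepatutumui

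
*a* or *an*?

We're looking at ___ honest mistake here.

The indefinite article is chosen by the initial *sound* of the following word, not its spelling.
*honest* begins with the sound /ɒ/ (silent h) — a vowel sound.
So the article is *an*: We're looking at an honest mistake here.

an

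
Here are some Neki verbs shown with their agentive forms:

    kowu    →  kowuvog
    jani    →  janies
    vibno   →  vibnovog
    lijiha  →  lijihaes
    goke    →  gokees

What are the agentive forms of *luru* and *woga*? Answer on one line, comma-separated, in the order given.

luruvog, wogaes

Looking at the last vowel of each stem: -vog when the last vowel of the stem is a rounded vowel (*kowu*, *vibno*); -es when the last vowel of the stem is an unrounded vowel (*jani*, *lijiha*, *goke*).
The last vowel of *luru* is /u/, which is a rounded vowel, so the suffix is -vog, giving *luruvog*.
Since the last vowel of *woga* is /a/ (an unrounded vowel), it takes -es, giving *wogaes*.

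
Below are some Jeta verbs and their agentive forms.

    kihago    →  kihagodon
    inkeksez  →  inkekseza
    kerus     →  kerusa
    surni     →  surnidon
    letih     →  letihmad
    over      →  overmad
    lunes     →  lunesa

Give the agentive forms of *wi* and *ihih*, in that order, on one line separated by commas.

Looking at the final sound of each stem: -a when the stem ends in a sibilant (*inkeksez*, *kerus*, *lunes*); -mad when the stem ends in a non-sibilant consonant (*letih*, *over*); -don when the stem ends in a vowel (*kihago*, *surni*).
*wi* — final sound /i/ (a vowel) → -don → *widon*.
*ihih*: final sound = /h/, a non-sibilant consonant → -mad → *ihihmad*.

widon, ihihmad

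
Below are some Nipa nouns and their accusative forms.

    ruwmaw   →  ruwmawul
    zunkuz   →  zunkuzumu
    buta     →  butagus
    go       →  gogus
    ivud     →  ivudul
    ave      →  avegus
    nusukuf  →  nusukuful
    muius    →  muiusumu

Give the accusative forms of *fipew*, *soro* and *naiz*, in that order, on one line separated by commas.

The suffix is conditioned by the final sound: -umu when the stem ends in a sibilant (*zunkuz*, *muius*); -ul when the stem ends in a non-sibilant consonant (*ruwmaw*, *ivud*, *nusukuf*); -gus when the stem ends in a vowel (*buta*, *go*, *ave*).
The final sound of *fipew* is /w/, which is a non-sibilant consonant, so the suffix is -ul, giving *fipewul*.
*soro* — final sound /o/ (a vowel) → -gus → *sorogus*.
Since the final sound of *naiz* is /z/ (a sibilant), it takes -umu, giving *naizumu*.

fipewul, sorogus, naizumu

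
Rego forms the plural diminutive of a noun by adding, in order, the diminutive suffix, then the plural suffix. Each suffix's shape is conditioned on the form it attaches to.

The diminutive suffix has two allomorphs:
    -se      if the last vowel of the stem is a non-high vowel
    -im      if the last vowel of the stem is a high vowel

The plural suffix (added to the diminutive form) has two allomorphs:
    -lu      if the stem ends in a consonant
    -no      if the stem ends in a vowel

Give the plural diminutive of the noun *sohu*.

sohuimlu

*sohu*: last vowel = /u/, a high vowel → -im → *sohuim*.
The final sound of the diminutive form *sohuim* is /m/, which is a consonant, so the plural suffix is -lu, giving *sohuimlu*.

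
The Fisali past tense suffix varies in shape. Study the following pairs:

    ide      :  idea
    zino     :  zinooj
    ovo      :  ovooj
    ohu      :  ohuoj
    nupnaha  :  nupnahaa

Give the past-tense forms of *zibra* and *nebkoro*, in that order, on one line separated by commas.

Looking at the last vowel of each stem: -oj when the last vowel of the stem is a rounded vowel (*zino*, *ovo*, *ohu*); -a when the last vowel of the stem is an unrounded vowel (*ide*, *nupnaha*).
The last vowel of *zibra* is /a/, which is an unrounded vowel, so the suffix is -a, giving *zibraa*.
*nebkoro*: last vowel = /o/, a rounded vowel → -oj → *nebkorooj*.

zibraa, nebkorooj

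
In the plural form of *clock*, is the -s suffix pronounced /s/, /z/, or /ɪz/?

/s/

The stem *clock* ends in a voiceless non-sibilant consonant.
The plural suffix surfaces as /ɪz/ after sibilants, /s/ after other voiceless consonants, and /z/ after other voiced sounds.
So the plural -s on *clock* is pronounced /s/.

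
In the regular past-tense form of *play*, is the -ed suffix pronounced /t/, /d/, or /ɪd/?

/d/

The stem *play* ends in a voiced sound other than /d/.
The -ed suffix is realized as /ɪd/ after /t, d/; as /t/ after other voiceless consonants; and as /d/ after other voiced sounds.
So -ed on *play* is pronounced /d/.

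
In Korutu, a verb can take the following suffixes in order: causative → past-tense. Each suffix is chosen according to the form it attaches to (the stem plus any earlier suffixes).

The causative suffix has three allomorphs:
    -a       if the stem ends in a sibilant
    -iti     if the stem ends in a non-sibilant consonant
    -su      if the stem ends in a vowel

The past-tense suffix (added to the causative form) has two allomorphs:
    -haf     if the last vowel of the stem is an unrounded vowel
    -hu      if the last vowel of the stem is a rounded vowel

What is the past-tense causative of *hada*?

*hada*: final sound = /a/, a vowel → -su → *hadasu*.
The last vowel of the causative form *hadasu* is /u/, which is a rounded vowel, so the past-tense suffix is -hu, giving *hadasuhu*.

hadasuhu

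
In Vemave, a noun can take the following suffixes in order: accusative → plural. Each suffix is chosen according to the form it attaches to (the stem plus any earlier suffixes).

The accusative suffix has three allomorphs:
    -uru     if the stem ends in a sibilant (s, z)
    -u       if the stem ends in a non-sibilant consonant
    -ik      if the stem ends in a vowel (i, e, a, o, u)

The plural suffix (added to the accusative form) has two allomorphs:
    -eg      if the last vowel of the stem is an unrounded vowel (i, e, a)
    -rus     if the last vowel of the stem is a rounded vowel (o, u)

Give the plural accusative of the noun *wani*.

Since the final sound of *wani* is /i/ (a vowel), it takes -ik, giving *waniik*.
The accusative form *waniik*: last vowel = /i/, an unrounded vowel → -eg → *waniikeg*.

waniikeg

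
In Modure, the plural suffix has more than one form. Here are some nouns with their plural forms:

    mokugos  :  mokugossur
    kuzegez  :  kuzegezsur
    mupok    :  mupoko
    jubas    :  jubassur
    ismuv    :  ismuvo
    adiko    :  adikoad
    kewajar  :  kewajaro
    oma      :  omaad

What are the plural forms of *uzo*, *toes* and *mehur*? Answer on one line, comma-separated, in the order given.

uzoad, toessur, mehuro

The alternation tracks the final sound of the stem — -sur when the stem ends in a sibilant (*mokugos*, *kuzegez*, *jubas*); -o when the stem ends in a non-sibilant consonant (*mupok*, *ismuv*, *kewajar*); -ad when the stem ends in a vowel (*adiko*, *oma*).
The final sound of *uzo* is /o/, which is a vowel, so the suffix is -ad, giving *uzoad*.
*toes*: final sound = /s/, a sibilant → -sur → *toessur*.
*mehur*: final sound = /r/, a non-sibilant consonant → -o → *mehuro*.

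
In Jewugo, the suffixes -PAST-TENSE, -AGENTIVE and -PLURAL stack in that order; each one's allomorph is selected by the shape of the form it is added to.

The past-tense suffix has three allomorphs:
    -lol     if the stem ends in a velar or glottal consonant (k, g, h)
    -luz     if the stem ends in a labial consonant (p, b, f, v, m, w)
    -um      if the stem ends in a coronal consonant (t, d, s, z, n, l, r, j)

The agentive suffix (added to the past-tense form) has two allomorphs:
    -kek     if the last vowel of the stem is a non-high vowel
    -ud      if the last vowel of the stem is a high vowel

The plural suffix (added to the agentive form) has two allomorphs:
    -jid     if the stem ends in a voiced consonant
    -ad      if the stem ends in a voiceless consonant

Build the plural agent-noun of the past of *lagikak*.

*lagikak*: final consonant = /k/, velar/glottal → -lol → *lagikaklol*.
The past-tense form *lagikaklol*: last vowel = /o/, a non-high vowel → -kek → *lagikaklolkek*.
The agentive form *lagikaklolkek* — final consonant /k/ (voiceless) → -ad → *lagikaklolkekad*.

lagikaklolkekad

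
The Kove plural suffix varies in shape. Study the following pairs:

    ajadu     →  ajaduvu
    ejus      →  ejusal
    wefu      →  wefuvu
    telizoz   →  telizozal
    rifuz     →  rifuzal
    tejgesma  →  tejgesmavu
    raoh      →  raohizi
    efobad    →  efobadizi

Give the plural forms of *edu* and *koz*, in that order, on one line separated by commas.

The suffix is conditioned by the final sound: -al when the stem ends in a sibilant (*ejus*, *telizoz*, *rifuz*); -izi when the stem ends in a non-sibilant consonant (*raoh*, *efobad*); -vu when the stem ends in a vowel (*ajadu*, *wefu*, *tejgesma*).
Since the final sound of *edu* is /u/ (a vowel), it takes -vu, giving *eduvu*.
*koz* — final sound /z/ (a sibilant) → -al → *kozal*.

eduvu, kozal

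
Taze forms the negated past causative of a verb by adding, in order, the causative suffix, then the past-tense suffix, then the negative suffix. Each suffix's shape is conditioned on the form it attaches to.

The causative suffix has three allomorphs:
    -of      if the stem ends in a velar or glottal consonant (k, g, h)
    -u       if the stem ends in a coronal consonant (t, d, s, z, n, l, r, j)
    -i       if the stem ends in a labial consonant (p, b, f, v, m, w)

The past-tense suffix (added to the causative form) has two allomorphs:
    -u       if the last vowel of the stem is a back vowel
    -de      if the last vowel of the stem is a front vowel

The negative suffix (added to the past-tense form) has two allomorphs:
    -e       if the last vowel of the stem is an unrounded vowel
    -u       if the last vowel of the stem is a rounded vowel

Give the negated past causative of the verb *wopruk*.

woprukofuu

The final consonant of *wopruk* is /k/, which is velar/glottal, so the causative suffix is -of, giving *woprukof*.
Since the last vowel of the causative form *woprukof* is /o/ (a back vowel), it takes -u, giving *woprukofu*.
The last vowel of the past-tense form *woprukofu* is /u/, which is a rounded vowel, so the negative suffix is -u, giving *woprukofuu*.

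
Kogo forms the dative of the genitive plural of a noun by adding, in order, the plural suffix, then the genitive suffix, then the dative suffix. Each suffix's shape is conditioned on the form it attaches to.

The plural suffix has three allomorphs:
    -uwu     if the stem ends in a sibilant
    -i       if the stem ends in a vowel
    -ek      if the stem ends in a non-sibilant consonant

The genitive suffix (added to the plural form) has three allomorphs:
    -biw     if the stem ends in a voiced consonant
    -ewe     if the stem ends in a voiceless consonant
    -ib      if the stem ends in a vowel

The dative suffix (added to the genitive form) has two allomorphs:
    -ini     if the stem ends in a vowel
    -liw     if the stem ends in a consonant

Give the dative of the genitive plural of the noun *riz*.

Since the final sound of *riz* is /z/ (a sibilant), it takes -uwu, giving *rizuwu*.
Since the final sound of the plural form *rizuwu* is /u/ (a vowel), it takes -ib, giving *rizuwuib*.
The genitive form *rizuwuib*: final sound = /b/, a consonant → -liw → *rizuwuibliw*.

rizuwuibliw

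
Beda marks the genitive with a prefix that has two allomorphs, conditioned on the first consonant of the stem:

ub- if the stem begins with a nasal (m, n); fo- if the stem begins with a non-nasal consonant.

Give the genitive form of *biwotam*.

fobiwotam

*biwotam*: first consonant = /b/, non-nasal → fo- → *fobiwotam*.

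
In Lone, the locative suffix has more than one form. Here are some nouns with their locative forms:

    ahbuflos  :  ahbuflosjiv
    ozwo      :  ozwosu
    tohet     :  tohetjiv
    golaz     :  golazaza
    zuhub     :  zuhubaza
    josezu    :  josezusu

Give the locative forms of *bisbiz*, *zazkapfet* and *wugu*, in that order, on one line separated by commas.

Looking at the final sound of each stem: -jiv when the stem ends in a voiceless consonant (*ahbuflos*, *tohet*); -aza when the stem ends in a voiced consonant (*golaz*, *zuhub*); -su when the stem ends in a vowel (*ozwo*, *josezu*).
*bisbiz*: final sound = /z/, a voiced consonant → -aza → *bisbizaza*.
*zazkapfet*: final sound = /t/, a voiceless consonant → -jiv → *zazkapfetjiv*.
*wugu* — final sound /u/ (a vowel) → -su → *wugusu*.

bisbizaza, zazkapfetjiv, wugusu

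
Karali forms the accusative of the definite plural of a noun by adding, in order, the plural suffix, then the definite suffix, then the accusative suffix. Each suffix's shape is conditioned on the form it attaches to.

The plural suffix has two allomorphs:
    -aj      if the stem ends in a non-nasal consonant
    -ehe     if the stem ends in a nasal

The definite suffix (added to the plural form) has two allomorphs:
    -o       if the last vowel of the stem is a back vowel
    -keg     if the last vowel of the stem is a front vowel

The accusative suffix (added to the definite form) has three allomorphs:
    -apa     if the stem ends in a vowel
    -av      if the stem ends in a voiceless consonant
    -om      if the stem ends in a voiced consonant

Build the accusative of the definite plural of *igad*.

igadajoapa

The final consonant of *igad* is /d/, which is non-nasal, so the plural suffix is -aj, giving *igadaj*.
The plural form *igadaj* — last vowel /a/ (a back vowel) → -o → *igadajo*.
Since the final sound of the definite form *igadajo* is /o/ (a vowel), it takes -apa, giving *igadajoapa*.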